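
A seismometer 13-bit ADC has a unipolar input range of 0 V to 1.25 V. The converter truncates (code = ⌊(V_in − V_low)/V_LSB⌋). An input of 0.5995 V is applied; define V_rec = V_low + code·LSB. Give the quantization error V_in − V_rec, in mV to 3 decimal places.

0.135 mV

LSB = 1.25/2^13 = 152.59 µV.
(0.5995 − 0)/0.000152588 = 3928.8832; ⌊·⌋ gives code 3928.
Code 3928 maps back to 0 + 3928×0.000152588 V = 0.59936523 V.
Difference: 0.000134766 V → 0.135 mV.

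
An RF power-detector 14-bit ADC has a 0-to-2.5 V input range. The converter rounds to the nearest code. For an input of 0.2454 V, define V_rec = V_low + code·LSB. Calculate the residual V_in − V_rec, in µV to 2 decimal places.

Step size: 2.5 V ÷ 2^14 = 152.59 µV.
(V_in − V_low)/LSB = (0.2454 − 0)/0.000152588 = 1608.2534 → code 1608 (round).
V_rec = 0 + 1608·0.000152588 = 0.24536133 V.
Difference: 3.86719e-05 V → 38.67 µV.

38.67 µV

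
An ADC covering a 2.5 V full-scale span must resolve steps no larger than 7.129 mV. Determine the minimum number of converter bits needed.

Number of steps required ≥ 2.5 V / 7.129 mV = 350.68.
Need 2^N ≥ 350.68; 2^8 = 256, 2^9 = 512.
Minimum N = 9.

9 bits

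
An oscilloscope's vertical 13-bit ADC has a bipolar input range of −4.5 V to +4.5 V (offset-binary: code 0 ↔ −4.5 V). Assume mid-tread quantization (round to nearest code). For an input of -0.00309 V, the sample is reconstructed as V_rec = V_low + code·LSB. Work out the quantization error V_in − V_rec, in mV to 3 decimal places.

LSB = 9/2^13 = 1.099 mV.
(-0.00309 − (−4.5))/0.00109863 = 4093.1874; round gives code 4093.
Reconstructed: -0.0032958984 V.
V_in − V_rec = 0.000205898 V = 0.206 mV.

0.206 mV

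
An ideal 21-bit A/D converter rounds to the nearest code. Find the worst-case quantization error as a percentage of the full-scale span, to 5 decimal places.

0.00002 %

Rounding → worst-case error = ½ LSB = V_FS/2^22, so 100/4194304 = 2.38419e-05 % of full scale.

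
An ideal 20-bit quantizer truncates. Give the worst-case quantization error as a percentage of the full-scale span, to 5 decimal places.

0.00010 %

Truncating → worst-case error = 1 LSB = V_FS/2^20, so 100/1048576 = 9.53674e-05 % of full scale.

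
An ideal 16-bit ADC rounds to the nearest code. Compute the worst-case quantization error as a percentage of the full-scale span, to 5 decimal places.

Rounding → worst-case error = ½ LSB = V_FS/2^17, so 100/131072 = 0.000762939 % of full scale.

0.00076 %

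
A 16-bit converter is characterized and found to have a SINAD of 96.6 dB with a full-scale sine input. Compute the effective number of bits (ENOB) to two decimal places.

ENOB = (SINAD − 1.76) / 6.02 = (96.6 − 1.76)/6.02 = 15.754.

15.75 bits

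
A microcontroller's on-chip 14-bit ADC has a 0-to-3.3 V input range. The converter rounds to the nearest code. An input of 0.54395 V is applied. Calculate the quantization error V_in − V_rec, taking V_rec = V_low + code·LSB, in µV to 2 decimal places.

Step size: 3.3 V ÷ 2^14 = 201.42 µV.
Scaled input = 2700.6293 LSBs, so code = 2701.
V_rec = 0 + 2701·0.000201416 = 0.54402466 V.
V_in − V_rec = -7.46582e-05 V = -74.66 µV.

-74.66 µV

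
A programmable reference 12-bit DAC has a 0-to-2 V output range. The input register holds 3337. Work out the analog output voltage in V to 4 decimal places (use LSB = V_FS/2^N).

1.6294 V

LSB = 2 V / 2^12 = 488.28 µV.
V_out = 0 + 3337 × 0.000488281 V = 1.62939 V.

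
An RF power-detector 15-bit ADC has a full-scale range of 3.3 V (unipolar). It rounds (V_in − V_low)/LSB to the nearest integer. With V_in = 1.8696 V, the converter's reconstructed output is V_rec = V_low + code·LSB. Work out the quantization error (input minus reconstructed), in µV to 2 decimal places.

LSB = 3.3/2^15 = 100.71 µV.
Scaled input = 18564.5615 LSBs, so code = 18565.
V_rec = 0 + 18565·0.000100708 = 1.8696442 V.
Error = 1.8696 − 1.8696442 = -4.4165e-05 V = -44.17 µV.

-44.17 µV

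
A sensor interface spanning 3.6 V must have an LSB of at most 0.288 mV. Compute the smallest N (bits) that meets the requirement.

14 bits

Number of steps required ≥ 3.6 V / 0.288 mV = 12500.00.
Need 2^N ≥ 12500.00; 2^13 = 8192, 2^14 = 16384.
Minimum N = 14.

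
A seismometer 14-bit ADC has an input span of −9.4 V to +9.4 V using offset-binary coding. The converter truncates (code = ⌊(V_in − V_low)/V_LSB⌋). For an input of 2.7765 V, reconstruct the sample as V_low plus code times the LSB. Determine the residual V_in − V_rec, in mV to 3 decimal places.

0.792 mV

One LSB is 18.8 V / 16384 = 1.147 mV.
Scaled input = 10611.6902 LSBs, so code = 10611.
V_rec = (−9.4) + 10611·0.00114746 = 2.775708 V.
Error = 2.7765 − 2.775708 = 0.000791992 V = 0.792 mV.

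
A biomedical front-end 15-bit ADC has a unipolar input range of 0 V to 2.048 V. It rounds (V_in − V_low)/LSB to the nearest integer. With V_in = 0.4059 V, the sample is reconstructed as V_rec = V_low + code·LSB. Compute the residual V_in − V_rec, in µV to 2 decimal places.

Step size: 2.048 V ÷ 2^15 = 62.50 µV.
(V_in − V_low)/LSB = (0.4059 − 0)/6.25e-05 = 6494.4000 → code 6494 (round).
Code 6494 maps back to 0 + 6494×6.25e-05 V = 0.405875 V.
Difference: 2.5e-05 V → 25.00 µV.

25.00 µV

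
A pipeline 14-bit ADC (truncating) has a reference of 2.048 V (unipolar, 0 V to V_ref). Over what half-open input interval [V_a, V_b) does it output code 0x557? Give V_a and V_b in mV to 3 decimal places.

LSB = 2.048/2^14 = 125.00 µV.
Code 0x557 = 1367 decimal.
V_a = V_low + 1367·LSB = 0.170875 V; V_b = V_low + 1368·LSB = 0.171 V.

[170.875 mV, 171.000 mV)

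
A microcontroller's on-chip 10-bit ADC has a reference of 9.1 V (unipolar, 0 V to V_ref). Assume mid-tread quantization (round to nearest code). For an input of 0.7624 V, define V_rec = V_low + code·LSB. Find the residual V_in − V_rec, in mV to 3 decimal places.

-1.858 mV

LSB = 9.1/2^10 = 8.887 mV.
(0.7624 − 0)/0.00888672 = 85.7909; round gives code 86.
Code 86 maps back to 0 + 86×0.00888672 V = 0.76425781 V.
Error = 0.7624 − 0.76425781 = -0.00185781 V = -1.858 mV.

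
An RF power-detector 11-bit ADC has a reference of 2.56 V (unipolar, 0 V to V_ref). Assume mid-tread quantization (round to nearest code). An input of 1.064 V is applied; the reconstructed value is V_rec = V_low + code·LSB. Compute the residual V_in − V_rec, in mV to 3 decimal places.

0.250 mV

One LSB is 2.56 V / 2048 = 1.250 mV.
(V_in − V_low)/LSB = (1.064 − 0)/0.00125 = 851.2000 → code 851 (round).
Code 851 maps back to 0 + 851×0.00125 V = 1.06375 V.
Difference: 0.00025 V → 0.250 mV.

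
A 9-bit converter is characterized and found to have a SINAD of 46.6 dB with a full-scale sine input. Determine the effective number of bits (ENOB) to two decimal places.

7.45 bits

ENOB = (SINAD − 1.76) / 6.02 = (46.6 − 1.76)/6.02 = 7.449.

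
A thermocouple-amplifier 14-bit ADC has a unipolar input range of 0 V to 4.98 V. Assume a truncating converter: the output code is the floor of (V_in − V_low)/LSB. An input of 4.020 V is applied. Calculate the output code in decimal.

With 16384 levels over 4.98 V, one step is 303.96 µV.
(4.020 − 0) / 0.000303955 = 13225.639 LSBs.
So the output code is 13225.

code 13225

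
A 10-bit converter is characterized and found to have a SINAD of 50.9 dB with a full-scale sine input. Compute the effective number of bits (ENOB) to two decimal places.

8.16 bits

ENOB = (SINAD − 1.76) / 6.02 = (50.9 − 1.76)/6.02 = 8.163.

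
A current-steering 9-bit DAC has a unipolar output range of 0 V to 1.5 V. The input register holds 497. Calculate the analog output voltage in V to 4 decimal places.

LSB = 1.5 V / 2^9 = 2.930 mV.
V_out = 0 + 497 × 0.00292969 V = 1.45605 V.

1.4561 V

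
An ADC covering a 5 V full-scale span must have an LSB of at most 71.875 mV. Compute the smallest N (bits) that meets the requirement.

Number of steps required ≥ 5 V / 71.875 mV = 69.57.
Need 2^N ≥ 69.57; 2^6 = 64, 2^7 = 128.
Minimum N = 7.

7 bits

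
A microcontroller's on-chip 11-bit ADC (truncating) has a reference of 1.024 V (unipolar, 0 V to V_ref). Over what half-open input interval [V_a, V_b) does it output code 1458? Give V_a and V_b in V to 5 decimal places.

LSB = 1.024/2^11 = 0.500 mV.
V_a = V_low + 1458·LSB = 0.729 V; V_b = V_low + 1459·LSB = 0.7295 V.

[0.72900 V, 0.72950 V)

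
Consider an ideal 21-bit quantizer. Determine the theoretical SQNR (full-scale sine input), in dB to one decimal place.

128.2 dB

SNR ≈ 6.02·N + 1.76 dB = 6.02·21 + 1.76 = 128.18 dB.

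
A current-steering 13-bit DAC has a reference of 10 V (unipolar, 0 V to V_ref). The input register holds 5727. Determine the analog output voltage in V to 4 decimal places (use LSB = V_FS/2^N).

6.9910 V

LSB = 10 V / 2^13 = 1.221 mV.
V_out = 0 + 5727 × 0.0012207 V = 6.99097 V.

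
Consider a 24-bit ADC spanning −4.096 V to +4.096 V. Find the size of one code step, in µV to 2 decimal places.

Full-scale span = 8.192 V.
LSB = 8.192 / 2^24 = 8.192 / 16777216 = 4.88281e-07 V = 0.49 µV.

0.49 µV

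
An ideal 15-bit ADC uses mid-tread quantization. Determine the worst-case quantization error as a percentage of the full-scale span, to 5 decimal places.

Rounding → worst-case error = ½ LSB = V_FS/2^16, so 100/65536 = 0.00152588 % of full scale.

0.00153 %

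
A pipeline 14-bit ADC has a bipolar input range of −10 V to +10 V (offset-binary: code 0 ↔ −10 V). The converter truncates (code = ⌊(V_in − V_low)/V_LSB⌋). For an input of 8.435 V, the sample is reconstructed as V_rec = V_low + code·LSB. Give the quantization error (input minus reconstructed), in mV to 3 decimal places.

One LSB is 20 V / 16384 = 1.221 mV.
Scaled input = 15101.9520 LSBs, so code = 15101.
Code 15101 maps back to (−10) + 15101×0.0012207 V = 8.4338379 V.
V_in − V_rec = 0.00116211 V = 1.162 mV.

1.162 mV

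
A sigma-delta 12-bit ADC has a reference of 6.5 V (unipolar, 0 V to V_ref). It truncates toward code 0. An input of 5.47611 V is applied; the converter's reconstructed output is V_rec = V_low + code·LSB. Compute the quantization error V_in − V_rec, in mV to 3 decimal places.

1.256 mV

LSB = 6.5/2^12 = 1.587 mV.
Scaled input = 3450.7918 LSBs, so code = 3450.
Reconstructed: 5.4748535 V.
V_in − V_rec = 0.00125648 V = 1.256 mV.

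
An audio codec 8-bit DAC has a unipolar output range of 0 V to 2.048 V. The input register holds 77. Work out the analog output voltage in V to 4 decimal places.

0.6160 V

LSB = 2.048 V / 2^8 = 8.000 mV.
V_out = 0 + 77 × 0.008 V = 0.616 V.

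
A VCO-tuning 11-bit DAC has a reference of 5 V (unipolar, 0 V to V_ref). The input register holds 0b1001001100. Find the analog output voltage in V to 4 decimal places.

1.4355 V

LSB = 5 V / 2^11 = 2.441 mV.
Code 0b1001001100 = 588 decimal.
V_out = 0 + 588 × 0.00244141 V = 1.43555 V.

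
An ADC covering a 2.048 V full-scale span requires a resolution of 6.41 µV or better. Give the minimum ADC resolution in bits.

19 bits

Number of steps required ≥ 2.048 V / 6.41 µV = 319500.78.
Need 2^N ≥ 319500.78; 2^18 = 262144, 2^19 = 524288.
Minimum N = 19.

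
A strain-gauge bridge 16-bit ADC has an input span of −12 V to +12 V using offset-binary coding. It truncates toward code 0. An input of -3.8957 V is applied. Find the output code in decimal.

code 22130

LSB = 24 V / 65536 = 366.21 µV.
Input sits at 22130.142 steps above V_low.
So the output code is 22130.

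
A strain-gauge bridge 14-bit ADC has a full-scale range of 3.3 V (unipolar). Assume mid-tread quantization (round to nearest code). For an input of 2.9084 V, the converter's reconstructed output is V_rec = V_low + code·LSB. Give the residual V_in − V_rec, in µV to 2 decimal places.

One LSB is 3.3 V / 16384 = 201.42 µV.
(V_in − V_low)/LSB = (2.9084 − 0)/0.000201416 = 14439.7653 → code 14440 (round).
Reconstructed: 2.9084473 V.
Difference: -4.72656e-05 V → -47.27 µV.

-47.27 µV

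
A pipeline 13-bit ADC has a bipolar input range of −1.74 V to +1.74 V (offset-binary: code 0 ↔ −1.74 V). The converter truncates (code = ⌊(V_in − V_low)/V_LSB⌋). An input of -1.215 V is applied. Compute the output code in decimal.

With 8192 levels over 3.48 V, one step is 424.80 µV.
Input sits at 1235.862 steps above V_low.
⌊·⌋(1235.862) = 1235.

code 1235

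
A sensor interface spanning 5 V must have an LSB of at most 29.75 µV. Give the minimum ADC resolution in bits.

Number of steps required ≥ 5 V / 29.75 µV = 168067.23.
Need 2^N ≥ 168067.23; 2^17 = 131072, 2^18 = 262144.
Minimum N = 18.

18 bits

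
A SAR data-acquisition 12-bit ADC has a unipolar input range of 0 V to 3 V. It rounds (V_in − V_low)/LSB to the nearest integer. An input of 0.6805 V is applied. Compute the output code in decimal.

LSB = 3 V / 4096 = 0.732 mV.
(0.6805 − 0) / 0.000732422 = 929.109 LSBs.
Round → code 929.

code 929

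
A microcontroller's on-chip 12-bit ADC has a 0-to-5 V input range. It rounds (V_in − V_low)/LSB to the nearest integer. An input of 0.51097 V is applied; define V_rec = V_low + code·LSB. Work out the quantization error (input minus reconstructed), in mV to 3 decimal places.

LSB = 5/2^12 = 1.221 mV.
(V_in − V_low)/LSB = (0.51097 − 0)/0.0012207 = 418.5866 → code 419 (round).
Reconstructed: 0.51147461 V.
Difference: -0.000504609 V → -0.505 mV.

-0.505 mV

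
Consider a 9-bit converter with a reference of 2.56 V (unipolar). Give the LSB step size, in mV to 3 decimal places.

Full-scale span = 2.56 V.
LSB = 2.56 / 2^9 = 2.56 / 512 = 0.005 V = 5.000 mV.

5.000 mV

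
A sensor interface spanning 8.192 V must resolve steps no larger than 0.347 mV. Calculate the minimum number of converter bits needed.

15 bits

Number of steps required ≥ 8.192 V / 0.347 mV = 23608.07.
Need 2^N ≥ 23608.07; 2^14 = 16384, 2^15 = 32768.
Minimum N = 15.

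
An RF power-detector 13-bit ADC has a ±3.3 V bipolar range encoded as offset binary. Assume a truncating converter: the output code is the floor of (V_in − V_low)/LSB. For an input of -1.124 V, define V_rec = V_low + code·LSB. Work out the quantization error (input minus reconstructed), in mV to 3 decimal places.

LSB = 6.6/2^13 = 0.806 mV.
(-1.124 − (−3.3))/0.000805664 = 2700.8776; ⌊·⌋ gives code 2700.
Code 2700 maps back to (−3.3) + 2700×0.000805664 V = -1.124707 V.
Difference: 0.000707031 V → 0.707 mV.

0.707 mV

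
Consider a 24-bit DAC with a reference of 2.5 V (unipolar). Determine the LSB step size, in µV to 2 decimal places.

Full-scale span = 2.5 V.
LSB = 2.5 / 2^24 = 2.5 / 16777216 = 1.49012e-07 V = 0.15 µV.

0.15 µV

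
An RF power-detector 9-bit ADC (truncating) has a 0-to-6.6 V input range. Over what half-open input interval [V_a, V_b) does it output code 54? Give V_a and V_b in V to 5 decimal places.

LSB = 6.6/2^9 = 12.891 mV.
V_a = V_low + 54·LSB = 0.696094 V; V_b = V_low + 55·LSB = 0.708984 V.

[0.69609 V, 0.70898 V)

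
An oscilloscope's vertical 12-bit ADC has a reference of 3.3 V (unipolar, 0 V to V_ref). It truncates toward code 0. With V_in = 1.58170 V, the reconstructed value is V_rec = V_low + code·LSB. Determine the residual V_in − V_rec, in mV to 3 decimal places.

LSB = 3.3/2^12 = 0.806 mV.
(V_in − V_low)/LSB = (1.58170 − 0)/0.000805664 = 1963.2252 → code 1963 (floor).
Reconstructed: 1.5815186 V.
V_in − V_rec = 0.000181445 V = 0.181 mV.

0.181 mV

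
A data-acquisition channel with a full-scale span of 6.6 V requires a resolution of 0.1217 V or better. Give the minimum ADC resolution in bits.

Number of steps required ≥ 6.6 V / 0.1217 V = 54.23.
Need 2^N ≥ 54.23; 2^5 = 32, 2^6 = 64.
Minimum N = 6.

6 bits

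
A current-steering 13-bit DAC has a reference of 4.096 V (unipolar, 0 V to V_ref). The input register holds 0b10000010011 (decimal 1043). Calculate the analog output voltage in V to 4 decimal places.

0.5215 V

LSB = 4.096 V / 2^13 = 0.500 mV.
Code 0b10000010011 = 1043 decimal.
V_out = 0 + 1043 × 0.0005 V = 0.5215 V.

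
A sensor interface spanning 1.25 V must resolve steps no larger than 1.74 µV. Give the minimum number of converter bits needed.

20 bits

Number of steps required ≥ 1.25 V / 1.74 µV = 718390.80.
Need 2^N ≥ 718390.80; 2^19 = 524288, 2^20 = 1048576.
Minimum N = 20.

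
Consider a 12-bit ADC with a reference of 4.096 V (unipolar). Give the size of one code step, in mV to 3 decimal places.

Full-scale span = 4.096 V.
LSB = 4.096 / 2^12 = 4.096 / 4096 = 0.001 V = 1.000 mV.

1.000 mV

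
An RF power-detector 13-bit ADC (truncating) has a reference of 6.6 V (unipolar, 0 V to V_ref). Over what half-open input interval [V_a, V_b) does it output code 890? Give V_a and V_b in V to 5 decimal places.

[0.71704 V, 0.71785 V)

LSB = 6.6/2^13 = 0.806 mV.
V_a = V_low + 890·LSB = 0.717041 V; V_b = V_low + 891·LSB = 0.717847 V.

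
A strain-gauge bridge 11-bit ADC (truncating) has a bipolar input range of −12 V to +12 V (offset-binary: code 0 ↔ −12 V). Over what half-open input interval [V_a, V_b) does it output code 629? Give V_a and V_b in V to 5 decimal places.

[-4.62891 V, -4.61719 V)

LSB = 24/2^11 = 11.719 mV.
V_a = V_low + 629·LSB = -4.62891 V; V_b = V_low + 630·LSB = -4.61719 V.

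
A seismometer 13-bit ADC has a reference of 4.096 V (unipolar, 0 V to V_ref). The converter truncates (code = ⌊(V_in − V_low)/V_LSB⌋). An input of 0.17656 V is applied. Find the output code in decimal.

code 353

With 8192 levels over 4.096 V, one step is 0.500 mV.
(0.17656 − 0) / 0.0005 = 353.120 LSBs.
So the output code is 353.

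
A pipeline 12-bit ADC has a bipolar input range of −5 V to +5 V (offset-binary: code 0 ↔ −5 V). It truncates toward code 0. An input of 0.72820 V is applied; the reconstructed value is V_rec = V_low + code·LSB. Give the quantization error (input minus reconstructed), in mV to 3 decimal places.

One LSB is 10 V / 4096 = 2.441 mV.
Scaled input = 2346.2707 LSBs, so code = 2346.
Reconstructed: 0.72753906 V.
Difference: 0.000660937 V → 0.661 mV.

0.661 mV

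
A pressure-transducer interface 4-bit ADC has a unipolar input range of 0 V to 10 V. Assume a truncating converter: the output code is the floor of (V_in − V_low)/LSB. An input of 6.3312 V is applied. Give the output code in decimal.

code 10

Full-scale span = 10 V; LSB = 10/2^4 = 0.6250 V.
(6.3312 − 0) / 0.625 = 10.130 LSBs.
So the output code is 10.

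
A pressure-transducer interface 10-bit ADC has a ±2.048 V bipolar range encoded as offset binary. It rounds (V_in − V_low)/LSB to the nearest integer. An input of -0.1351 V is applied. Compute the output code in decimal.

code 478

Full-scale span = 4.096 V; LSB = 4.096/2^10 = 4.000 mV.
Input sits at 478.225 steps above V_low.
So the output code is 478.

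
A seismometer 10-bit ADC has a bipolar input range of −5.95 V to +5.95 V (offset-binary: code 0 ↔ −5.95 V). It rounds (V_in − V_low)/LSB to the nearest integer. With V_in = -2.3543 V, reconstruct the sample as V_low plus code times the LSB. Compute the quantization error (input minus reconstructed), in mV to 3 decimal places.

4.782 mV

Step size: 11.9 V ÷ 2^10 = 11.621 mV.
(-2.3543 − (−5.95))/0.0116211 = 309.4115; round gives code 309.
Reconstructed: -2.359082 V.
Error = -2.3543 − (−2.359082) = 0.00478203 V = 4.782 mV.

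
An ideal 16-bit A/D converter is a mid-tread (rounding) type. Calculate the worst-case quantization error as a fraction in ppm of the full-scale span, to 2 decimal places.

7.63 ppm

Rounding → worst-case error = ½ LSB = V_FS/2^17, so 1e+06/131072 = 7.62939 ppm of full scale.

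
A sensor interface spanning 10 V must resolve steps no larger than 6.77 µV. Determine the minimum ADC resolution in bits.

Number of steps required ≥ 10 V / 6.77 µV = 1477104.87.
Need 2^N ≥ 1477104.87; 2^20 = 1048576, 2^21 = 2097152.
Minimum N = 21.

21 bits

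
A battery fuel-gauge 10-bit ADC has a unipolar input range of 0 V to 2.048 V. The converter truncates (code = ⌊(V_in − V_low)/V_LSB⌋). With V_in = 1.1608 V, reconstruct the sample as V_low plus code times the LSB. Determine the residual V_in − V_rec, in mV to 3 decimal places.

0.800 mV

LSB = 2.048/2^10 = 2.000 mV.
(V_in − V_low)/LSB = (1.1608 − 0)/0.002 = 580.4000 → code 580 (floor).
Code 580 maps back to 0 + 580×0.002 V = 1.16 V.
Difference: 0.0008 V → 0.800 mV.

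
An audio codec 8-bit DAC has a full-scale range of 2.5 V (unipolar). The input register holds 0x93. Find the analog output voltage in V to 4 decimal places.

1.4355 V

LSB = 2.5 V / 2^8 = 9.766 mV.
Code 0x93 = 147 decimal.
V_out = 0 + 147 × 0.00976562 V = 1.43555 V.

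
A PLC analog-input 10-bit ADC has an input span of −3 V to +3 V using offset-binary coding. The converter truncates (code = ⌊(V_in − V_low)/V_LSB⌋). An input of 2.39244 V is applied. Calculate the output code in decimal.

code 920

LSB = 6 V / 1024 = 5.859 mV.
(2.39244 − (−3)) / 0.00585938 = 920.310 LSBs.
Floor → code 920.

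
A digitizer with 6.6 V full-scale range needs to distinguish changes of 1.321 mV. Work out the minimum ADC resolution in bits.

Number of steps required ≥ 6.6 V / 1.321 mV = 4996.21.
Need 2^N ≥ 4996.21; 2^12 = 4096, 2^13 = 8192.
Minimum N = 13.

13 bits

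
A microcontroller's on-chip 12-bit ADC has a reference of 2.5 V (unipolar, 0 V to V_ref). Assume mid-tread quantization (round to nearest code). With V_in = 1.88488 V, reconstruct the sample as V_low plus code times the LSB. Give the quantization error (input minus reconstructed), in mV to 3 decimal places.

0.114 mV

LSB = 2.5/2^12 = 0.610 mV.
(V_in − V_low)/LSB = (1.88488 − 0)/0.000610352 = 3088.1874 → code 3088 (round).
Reconstructed: 1.8847656 V.
V_in − V_rec = 0.000114375 V = 0.114 mV.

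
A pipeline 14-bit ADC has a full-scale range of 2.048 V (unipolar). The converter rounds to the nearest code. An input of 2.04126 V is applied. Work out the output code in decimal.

code 16330

Full-scale span = 2.048 V; LSB = 2.048/2^14 = 125.00 µV.
(V_in − V_low)/LSB = (2.04126 − 0) / 0.000125 = 16330.080.
So the output code is 16330.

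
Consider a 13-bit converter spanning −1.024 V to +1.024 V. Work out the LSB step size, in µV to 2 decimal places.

250.00 µV

Full-scale span = 2.048 V.
LSB = 2.048 / 2^13 = 2.048 / 8192 = 0.00025 V = 250.00 µV.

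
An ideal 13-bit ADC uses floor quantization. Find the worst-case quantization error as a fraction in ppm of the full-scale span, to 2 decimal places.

122.07 ppm

Truncating → worst-case error = 1 LSB = V_FS/2^13, so 1e+06/8192 = 122.07 ppm of full scale.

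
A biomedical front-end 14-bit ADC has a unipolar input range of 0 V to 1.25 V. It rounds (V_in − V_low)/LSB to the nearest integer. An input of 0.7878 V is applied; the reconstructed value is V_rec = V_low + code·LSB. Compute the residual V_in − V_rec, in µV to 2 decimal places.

Step size: 1.25 V ÷ 2^14 = 76.29 µV.
(0.7878 − 0)/7.62939e-05 = 10325.8522; round gives code 10326.
Code 10326 maps back to 0 + 10326×7.62939e-05 V = 0.78781128 V.
Difference: -1.12793e-05 V → -11.28 µV.

-11.28 µV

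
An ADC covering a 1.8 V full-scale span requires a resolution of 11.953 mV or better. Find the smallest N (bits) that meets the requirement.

Number of steps required ≥ 1.8 V / 11.953 mV = 150.59.
Need 2^N ≥ 150.59; 2^7 = 128, 2^8 = 256.
Minimum N = 8.

8 bits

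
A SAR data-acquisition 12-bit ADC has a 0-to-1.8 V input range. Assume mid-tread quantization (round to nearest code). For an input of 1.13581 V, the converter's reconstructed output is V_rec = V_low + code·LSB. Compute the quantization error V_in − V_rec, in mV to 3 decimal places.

-0.176 mV

One LSB is 1.8 V / 4096 = 439.45 µV.
Scaled input = 2584.5988 LSBs, so code = 2585.
Code 2585 maps back to 0 + 2585×0.000439453 V = 1.1359863 V.
Error = 1.13581 − 1.1359863 = -0.000176328 V = -0.176 mV.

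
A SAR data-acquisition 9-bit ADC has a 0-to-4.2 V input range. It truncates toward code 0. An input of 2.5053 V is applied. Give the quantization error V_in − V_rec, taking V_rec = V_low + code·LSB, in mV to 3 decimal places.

LSB = 4.2/2^9 = 8.203 mV.
(2.5053 − 0)/0.00820313 = 305.4080; ⌊·⌋ gives code 305.
Code 305 maps back to 0 + 305×0.00820313 V = 2.5019531 V.
Difference: 0.00334688 V → 3.347 mV.

3.347 mV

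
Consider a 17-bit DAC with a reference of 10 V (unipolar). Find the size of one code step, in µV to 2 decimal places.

Full-scale span = 10 V.
LSB = 10 / 2^17 = 10 / 131072 = 7.62939e-05 V = 76.29 µV.

76.29 µV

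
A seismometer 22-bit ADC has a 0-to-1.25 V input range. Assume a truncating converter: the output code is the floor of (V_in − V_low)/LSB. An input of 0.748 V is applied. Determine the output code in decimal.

code 2509871

Full-scale span = 1.25 V; LSB = 1.25/2^22 = 0.30 µV.
(V_in − V_low)/LSB = (0.748 − 0) / 2.98023e-07 = 2509871.514.
⌊·⌋(2509871.514) = 2509871.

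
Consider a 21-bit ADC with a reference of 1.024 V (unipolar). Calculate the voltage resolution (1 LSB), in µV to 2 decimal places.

0.49 µV

Full-scale span = 1.024 V.
LSB = 1.024 / 2^21 = 1.024 / 2097152 = 4.88281e-07 V = 0.49 µV.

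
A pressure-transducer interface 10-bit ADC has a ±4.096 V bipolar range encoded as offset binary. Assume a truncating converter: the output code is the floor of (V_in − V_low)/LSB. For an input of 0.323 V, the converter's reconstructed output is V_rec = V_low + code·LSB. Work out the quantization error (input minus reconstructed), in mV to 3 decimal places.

3.000 mV

LSB = 8.192/2^10 = 8.000 mV.
(0.323 − (−4.096))/0.008 = 552.3750; ⌊·⌋ gives code 552.
V_rec = (−4.096) + 552·0.008 = 0.32 V.
Difference: 0.003 V → 3.000 mV.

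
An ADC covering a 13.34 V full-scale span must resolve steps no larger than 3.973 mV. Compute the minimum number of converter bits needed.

Number of steps required ≥ 13.34 V / 3.973 mV = 3357.66.
Need 2^N ≥ 3357.66; 2^11 = 2048, 2^12 = 4096.
Minimum N = 12.

12 bits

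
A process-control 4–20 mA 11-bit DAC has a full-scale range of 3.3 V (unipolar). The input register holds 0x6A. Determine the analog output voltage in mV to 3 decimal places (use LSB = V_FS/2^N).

170.801 mV

LSB = 3.3 V / 2^11 = 1.611 mV.
Code 0x6A = 106 decimal.
V_out = 0 + 106 × 0.00161133 V = 0.170801 V.
= 170.801 mV.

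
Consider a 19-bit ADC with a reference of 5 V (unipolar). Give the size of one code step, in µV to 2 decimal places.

9.54 µV

Full-scale span = 5 V.
LSB = 5 / 2^19 = 5 / 524288 = 9.53674e-06 V = 9.54 µV.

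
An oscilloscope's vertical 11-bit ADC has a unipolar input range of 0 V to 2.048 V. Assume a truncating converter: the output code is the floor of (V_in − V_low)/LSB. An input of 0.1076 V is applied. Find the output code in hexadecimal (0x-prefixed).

Full-scale span = 2.048 V; LSB = 2.048/2^11 = 1.000 mV.
(0.1076 − 0) / 0.001 = 107.600 LSBs.
Floor → code 107.
In hexadecimal (0x-prefixed): 0x6B.

code 0x6B (decimal 107)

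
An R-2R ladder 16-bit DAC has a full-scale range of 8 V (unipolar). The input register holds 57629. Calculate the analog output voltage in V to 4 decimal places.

7.0348 V

LSB = 8 V / 2^16 = 122.07 µV.
V_out = 0 + 57629 × 0.00012207 V = 7.03479 V.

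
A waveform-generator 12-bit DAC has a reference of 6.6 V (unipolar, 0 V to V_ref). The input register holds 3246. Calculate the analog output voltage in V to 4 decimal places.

5.2304 V

LSB = 6.6 V / 2^12 = 1.611 mV.
V_out = 0 + 3246 × 0.00161133 V = 5.23037 V.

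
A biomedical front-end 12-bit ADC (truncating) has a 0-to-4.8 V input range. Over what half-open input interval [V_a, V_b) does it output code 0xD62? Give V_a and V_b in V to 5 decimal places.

[4.01484 V, 4.01602 V)

LSB = 4.8/2^12 = 1.172 mV.
Code 0xD62 = 3426 decimal.
V_a = V_low + 3426·LSB = 4.01484 V; V_b = V_low + 3427·LSB = 4.01602 V.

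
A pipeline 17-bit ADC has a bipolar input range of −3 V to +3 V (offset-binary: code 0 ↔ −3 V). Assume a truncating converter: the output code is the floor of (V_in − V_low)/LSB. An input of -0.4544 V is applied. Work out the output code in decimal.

code 55609

With 131072 levels over 6 V, one step is 45.78 µV.
(-0.4544 − (−3)) / 4.57764e-05 = 55609.481 LSBs.
Floor → code 55609.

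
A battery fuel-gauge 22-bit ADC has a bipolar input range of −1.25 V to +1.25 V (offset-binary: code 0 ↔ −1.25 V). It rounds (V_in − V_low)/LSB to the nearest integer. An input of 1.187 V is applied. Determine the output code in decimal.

With 4194304 levels over 2.5 V, one step is 0.60 µV.
(V_in − V_low)/LSB = (1.187 − (−1.25)) / 5.96046e-07 = 4088607.539.
Round → code 4088608.

code 4088608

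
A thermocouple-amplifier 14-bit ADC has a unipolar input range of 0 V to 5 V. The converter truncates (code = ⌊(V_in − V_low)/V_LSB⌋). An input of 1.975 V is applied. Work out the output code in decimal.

code 6471

With 16384 levels over 5 V, one step is 305.18 µV.
Input sits at 6471.680 steps above V_low.
⌊·⌋(6471.680) = 6471.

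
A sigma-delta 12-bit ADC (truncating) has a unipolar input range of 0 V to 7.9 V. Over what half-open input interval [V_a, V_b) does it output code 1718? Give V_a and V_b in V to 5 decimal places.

LSB = 7.9/2^12 = 1.929 mV.
V_a = V_low + 1718·LSB = 3.31353 V; V_b = V_low + 1719·LSB = 3.31545 V.

[3.31353 V, 3.31545 V)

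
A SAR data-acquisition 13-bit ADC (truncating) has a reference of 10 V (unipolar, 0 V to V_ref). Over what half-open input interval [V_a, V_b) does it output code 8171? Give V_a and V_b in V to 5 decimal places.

LSB = 10/2^13 = 1.221 mV.
V_a = V_low + 8171·LSB = 9.97437 V; V_b = V_low + 8172·LSB = 9.97559 V.

[9.97437 V, 9.97559 V)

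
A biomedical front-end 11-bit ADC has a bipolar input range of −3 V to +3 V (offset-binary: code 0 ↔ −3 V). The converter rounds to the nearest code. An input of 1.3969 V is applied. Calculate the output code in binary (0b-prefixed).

code 0b10111011101 (decimal 1501)

With 2048 levels over 6 V, one step is 2.930 mV.
(1.3969 − (−3)) / 0.00292969 = 1500.809 LSBs.
So the output code is 1501.
In binary (0b-prefixed): 0b10111011101.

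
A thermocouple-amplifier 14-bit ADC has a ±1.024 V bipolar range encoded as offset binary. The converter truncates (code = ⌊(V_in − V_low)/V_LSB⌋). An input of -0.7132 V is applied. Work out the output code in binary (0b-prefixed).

Full-scale span = 2.048 V; LSB = 2.048/2^14 = 125.00 µV.
Input sits at 2486.400 steps above V_low.
⌊·⌋(2486.400) = 2486.
In binary (0b-prefixed): 0b100110110110.

code 0b100110110110 (decimal 2486)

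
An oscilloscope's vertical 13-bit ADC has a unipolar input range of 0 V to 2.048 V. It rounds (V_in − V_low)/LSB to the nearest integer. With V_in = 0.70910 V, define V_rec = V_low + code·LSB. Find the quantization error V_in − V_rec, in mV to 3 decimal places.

One LSB is 2.048 V / 8192 = 250.00 µV.
Scaled input = 2836.4000 LSBs, so code = 2836.
Code 2836 maps back to 0 + 2836×0.00025 V = 0.709 V.
V_in − V_rec = 0.0001 V = 0.100 mV.

0.100 mV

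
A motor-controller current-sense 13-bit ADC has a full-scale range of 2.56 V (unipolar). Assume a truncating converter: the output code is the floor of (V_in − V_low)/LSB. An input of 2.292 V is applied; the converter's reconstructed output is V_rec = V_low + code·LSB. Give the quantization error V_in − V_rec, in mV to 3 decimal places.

Step size: 2.56 V ÷ 2^13 = 312.50 µV.
(2.292 − 0)/0.0003125 = 7334.4000; ⌊·⌋ gives code 7334.
Code 7334 maps back to 0 + 7334×0.0003125 V = 2.291875 V.
Difference: 0.000125 V → 0.125 mV.

0.125 mV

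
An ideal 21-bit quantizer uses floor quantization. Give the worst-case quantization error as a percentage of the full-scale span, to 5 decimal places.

0.00005 %

Truncating → worst-case error = 1 LSB = V_FS/2^21, so 100/2097152 = 4.76837e-05 % of full scale.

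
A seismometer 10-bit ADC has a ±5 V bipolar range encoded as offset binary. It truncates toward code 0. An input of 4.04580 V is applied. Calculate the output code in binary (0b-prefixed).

code 0b1110011110 (decimal 926)

LSB = 10 V / 1024 = 9.766 mV.
(4.04580 − (−5)) / 0.00976562 = 926.290 LSBs.
Floor → code 926.
In binary (0b-prefixed): 0b1110011110.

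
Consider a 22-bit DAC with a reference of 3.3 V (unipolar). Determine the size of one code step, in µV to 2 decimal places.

Full-scale span = 3.3 V.
LSB = 3.3 / 2^22 = 3.3 / 4194304 = 7.86781e-07 V = 0.79 µV.

0.79 µV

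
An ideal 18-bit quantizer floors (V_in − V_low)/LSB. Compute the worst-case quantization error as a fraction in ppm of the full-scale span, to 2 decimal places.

Truncating → worst-case error = 1 LSB = V_FS/2^18, so 1e+06/262144 = 3.8147 ppm of full scale.

3.81 ppm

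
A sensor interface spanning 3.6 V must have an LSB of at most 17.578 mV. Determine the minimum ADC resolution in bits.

Number of steps required ≥ 3.6 V / 17.578 mV = 204.80.
Need 2^N ≥ 204.80; 2^7 = 128, 2^8 = 256.
Minimum N = 8.

8 bits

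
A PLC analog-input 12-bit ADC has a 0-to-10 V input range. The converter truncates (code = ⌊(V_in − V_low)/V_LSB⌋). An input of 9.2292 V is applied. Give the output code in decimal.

LSB = 10 V / 4096 = 2.441 mV.
(V_in − V_low)/LSB = (9.2292 − 0) / 0.00244141 = 3780.280.
⌊·⌋(3780.280) = 3780.

code 3780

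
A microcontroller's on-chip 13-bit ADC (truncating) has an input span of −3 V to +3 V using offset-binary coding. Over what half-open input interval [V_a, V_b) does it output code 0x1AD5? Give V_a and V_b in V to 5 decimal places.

[2.03101 V, 2.03174 V)

LSB = 6/2^13 = 0.732 mV.
Code 0x1AD5 = 6869 decimal.
V_a = V_low + 6869·LSB = 2.03101 V; V_b = V_low + 6870·LSB = 2.03174 V.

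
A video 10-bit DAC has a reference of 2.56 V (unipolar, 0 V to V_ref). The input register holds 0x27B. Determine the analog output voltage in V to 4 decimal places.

1.5875 V

LSB = 2.56 V / 2^10 = 2.500 mV.
Code 0x27B = 635 decimal.
V_out = 0 + 635 × 0.0025 V = 1.5875 V.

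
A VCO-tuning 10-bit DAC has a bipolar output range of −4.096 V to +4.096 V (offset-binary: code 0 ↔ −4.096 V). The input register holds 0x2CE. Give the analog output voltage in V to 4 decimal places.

LSB = 8.192 V / 2^10 = 8.000 mV.
Code 0x2CE = 718 decimal.
V_out = (−4.096) + 718 × 0.008 V = 1.648 V.

1.6480 V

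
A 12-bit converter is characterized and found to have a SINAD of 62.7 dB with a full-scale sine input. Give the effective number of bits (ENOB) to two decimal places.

10.12 bits

ENOB = (SINAD − 1.76) / 6.02 = (62.7 − 1.76)/6.02 = 10.123.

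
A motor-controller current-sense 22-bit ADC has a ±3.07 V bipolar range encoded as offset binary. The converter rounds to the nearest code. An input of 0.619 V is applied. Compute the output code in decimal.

LSB = 6.14 V / 4194304 = 1.46 µV.
(V_in − V_low)/LSB = (0.619 − (−3.07)) / 1.46389e-06 = 2519997.957.
Round → code 2519998.

code 2519998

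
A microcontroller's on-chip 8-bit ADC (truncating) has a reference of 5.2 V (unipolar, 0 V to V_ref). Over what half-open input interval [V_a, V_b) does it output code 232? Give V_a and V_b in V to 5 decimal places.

[4.71250 V, 4.73281 V)

LSB = 5.2/2^8 = 20.312 mV.
V_a = V_low + 232·LSB = 4.7125 V; V_b = V_low + 233·LSB = 4.73281 V.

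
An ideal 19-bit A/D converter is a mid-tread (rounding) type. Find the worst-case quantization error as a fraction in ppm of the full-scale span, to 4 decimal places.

Rounding → worst-case error = ½ LSB = V_FS/2^20, so 1e+06/1048576 = 0.953674 ppm of full scale.

0.9537 ppm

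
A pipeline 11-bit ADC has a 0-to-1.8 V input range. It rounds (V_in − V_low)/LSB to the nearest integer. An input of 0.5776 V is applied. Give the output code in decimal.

code 657

Full-scale span = 1.8 V; LSB = 1.8/2^11 = 0.879 mV.
Input sits at 657.180 steps above V_low.
So the output code is 657.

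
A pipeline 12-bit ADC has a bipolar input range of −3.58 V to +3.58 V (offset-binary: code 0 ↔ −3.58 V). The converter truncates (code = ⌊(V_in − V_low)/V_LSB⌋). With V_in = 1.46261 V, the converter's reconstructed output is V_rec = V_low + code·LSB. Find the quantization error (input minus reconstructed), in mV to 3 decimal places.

Step size: 7.16 V ÷ 2^12 = 1.748 mV.
(V_in − V_low)/LSB = (1.46261 − (−3.58))/0.00174805 = 2884.7110 → code 2884 (floor).
Code 2884 maps back to (−3.58) + 2884×0.00174805 V = 1.4613672 V.
Difference: 0.00124281 V → 1.243 mV.

1.243 mV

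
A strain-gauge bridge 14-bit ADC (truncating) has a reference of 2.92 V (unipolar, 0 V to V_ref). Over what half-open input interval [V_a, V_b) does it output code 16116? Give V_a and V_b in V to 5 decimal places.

LSB = 2.92/2^14 = 178.22 µV.
V_a = V_low + 16116·LSB = 2.87224 V; V_b = V_low + 16117·LSB = 2.87241 V.

[2.87224 V, 2.87241 V)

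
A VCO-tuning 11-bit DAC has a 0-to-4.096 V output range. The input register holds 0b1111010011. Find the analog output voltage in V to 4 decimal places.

LSB = 4.096 V / 2^11 = 2.000 mV.
Code 0b1111010011 = 979 decimal.
V_out = 0 + 979 × 0.002 V = 1.958 V.

1.9580 V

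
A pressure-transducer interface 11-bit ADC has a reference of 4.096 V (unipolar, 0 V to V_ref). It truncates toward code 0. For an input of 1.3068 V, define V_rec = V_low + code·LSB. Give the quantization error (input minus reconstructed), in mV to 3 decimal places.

LSB = 4.096/2^11 = 2.000 mV.
(V_in − V_low)/LSB = (1.3068 − 0)/0.002 = 653.4000 → code 653 (floor).
Reconstructed: 1.306 V.
V_in − V_rec = 0.0008 V = 0.800 mV.

0.800 mV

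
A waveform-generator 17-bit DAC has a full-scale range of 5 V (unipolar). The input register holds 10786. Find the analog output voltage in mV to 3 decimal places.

411.453 mV

LSB = 5 V / 2^17 = 38.15 µV.
V_out = 0 + 10786 × 3.8147e-05 V = 0.411453 V.
= 411.453 mV.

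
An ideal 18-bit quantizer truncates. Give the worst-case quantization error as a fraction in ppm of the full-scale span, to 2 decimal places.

Truncating → worst-case error = 1 LSB = V_FS/2^18, so 1e+06/262144 = 3.8147 ppm of full scale.

3.81 ppm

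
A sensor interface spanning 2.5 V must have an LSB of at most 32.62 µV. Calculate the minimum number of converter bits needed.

17 bits

Number of steps required ≥ 2.5 V / 32.62 µV = 76640.10.
Need 2^N ≥ 76640.10; 2^16 = 65536, 2^17 = 131072.
Minimum N = 17.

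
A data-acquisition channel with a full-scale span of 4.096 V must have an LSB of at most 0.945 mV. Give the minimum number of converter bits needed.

Number of steps required ≥ 4.096 V / 0.945 mV = 4334.39.
Need 2^N ≥ 4334.39; 2^12 = 4096, 2^13 = 8192.
Minimum N = 13.

13 bits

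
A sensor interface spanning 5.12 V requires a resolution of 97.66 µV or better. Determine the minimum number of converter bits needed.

Number of steps required ≥ 5.12 V / 97.66 µV = 52426.79.
Need 2^N ≥ 52426.79; 2^15 = 32768, 2^16 = 65536.
Minimum N = 16.

16 bits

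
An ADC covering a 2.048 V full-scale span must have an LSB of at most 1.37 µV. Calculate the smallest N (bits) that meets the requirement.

Number of steps required ≥ 2.048 V / 1.37 µV = 1494890.51.
Need 2^N ≥ 1494890.51; 2^20 = 1048576, 2^21 = 2097152.
Minimum N = 21.

21 bits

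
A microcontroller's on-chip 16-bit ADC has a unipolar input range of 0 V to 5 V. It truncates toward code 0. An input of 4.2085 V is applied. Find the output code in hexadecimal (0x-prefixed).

code 0xD779 (decimal 55161)

Full-scale span = 5 V; LSB = 5/2^16 = 76.29 µV.
Input sits at 55161.651 steps above V_low.
So the output code is 55161.
In hexadecimal (0x-prefixed): 0xD779.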